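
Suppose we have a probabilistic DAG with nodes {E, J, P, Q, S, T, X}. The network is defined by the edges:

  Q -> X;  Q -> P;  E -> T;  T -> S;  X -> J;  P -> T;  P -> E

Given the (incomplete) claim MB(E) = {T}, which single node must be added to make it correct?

P

A node's Markov blanket = Pa ∪ Ch ∪ (parents of Ch other than the node itself).
E has parent P.
Children of E: T.
For each child, the remaining parents (spouses of E):
  T's other parent is P.
MB(E) = {P, T}.
Comparing with the claimed set, P is missing.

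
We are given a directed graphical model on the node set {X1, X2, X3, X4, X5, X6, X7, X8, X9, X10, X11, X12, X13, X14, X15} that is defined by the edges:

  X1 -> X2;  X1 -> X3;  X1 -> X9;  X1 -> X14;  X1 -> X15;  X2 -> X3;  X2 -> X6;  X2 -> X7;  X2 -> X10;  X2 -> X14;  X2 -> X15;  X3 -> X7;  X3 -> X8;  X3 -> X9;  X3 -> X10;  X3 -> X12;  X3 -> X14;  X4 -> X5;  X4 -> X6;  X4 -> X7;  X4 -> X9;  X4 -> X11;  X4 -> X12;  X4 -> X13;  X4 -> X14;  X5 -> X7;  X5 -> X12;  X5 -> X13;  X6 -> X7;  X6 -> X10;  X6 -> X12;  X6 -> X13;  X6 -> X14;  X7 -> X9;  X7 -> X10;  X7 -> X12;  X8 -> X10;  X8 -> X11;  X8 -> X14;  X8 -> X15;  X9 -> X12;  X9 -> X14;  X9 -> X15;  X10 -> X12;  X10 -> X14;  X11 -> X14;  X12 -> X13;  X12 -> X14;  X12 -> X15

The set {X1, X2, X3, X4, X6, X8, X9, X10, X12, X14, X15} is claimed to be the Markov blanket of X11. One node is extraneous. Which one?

X15

Children of X11: X14.
X11's parents: X4, X8.
Other parents of X11's children:
  parents(X14) \ {X11} = {X1, X2, X3, X4, X6, X8, X9, X10, X12}.
MB(X11) = {X1, X2, X3, X4, X6, X8, X9, X10, X12, X14}.
X15 is neither a parent, child, nor co-parent of X11, so it does not belong.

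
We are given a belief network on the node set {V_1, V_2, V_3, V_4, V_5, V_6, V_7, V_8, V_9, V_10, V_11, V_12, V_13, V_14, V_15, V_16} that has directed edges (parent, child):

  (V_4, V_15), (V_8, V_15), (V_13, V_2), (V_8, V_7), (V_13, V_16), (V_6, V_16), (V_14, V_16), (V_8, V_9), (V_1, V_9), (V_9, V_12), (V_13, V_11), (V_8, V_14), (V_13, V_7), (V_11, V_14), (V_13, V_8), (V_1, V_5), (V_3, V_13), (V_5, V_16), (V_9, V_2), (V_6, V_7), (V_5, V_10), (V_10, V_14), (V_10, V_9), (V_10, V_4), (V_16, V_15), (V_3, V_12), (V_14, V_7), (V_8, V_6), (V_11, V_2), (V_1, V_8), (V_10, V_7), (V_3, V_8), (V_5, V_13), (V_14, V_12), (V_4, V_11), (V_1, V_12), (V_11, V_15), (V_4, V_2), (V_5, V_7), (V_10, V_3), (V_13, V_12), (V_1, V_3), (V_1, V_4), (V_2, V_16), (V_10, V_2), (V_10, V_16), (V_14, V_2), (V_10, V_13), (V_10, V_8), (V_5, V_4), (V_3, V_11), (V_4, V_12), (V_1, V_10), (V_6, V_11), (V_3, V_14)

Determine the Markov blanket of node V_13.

Parents of V_13: V_3, V_5, V_10.
V_13's children: V_2, V_7, V_8, V_11, V_12, V_16.
Parents of each child, excluding V_13:
  V_8: V_1, V_3, V_10
  V_11: V_3, V_4, V_6
  V_12: V_1, V_3, V_4, V_9, V_14
  V_2: V_4, V_9, V_10, V_11, V_14
  V_16: V_2, V_5, V_6, V_10, V_14
  V_7: V_5, V_6, V_8, V_10, V_14
So the Markov blanket of V_13 is {V_1, V_2, V_3, V_4, V_5, V_6, V_7, V_8, V_9, V_10, V_11, V_12, V_14, V_16}.

{V_1, V_2, V_3, V_4, V_5, V_6, V_7, V_8, V_9, V_10, V_11, V_12, V_14, V_16}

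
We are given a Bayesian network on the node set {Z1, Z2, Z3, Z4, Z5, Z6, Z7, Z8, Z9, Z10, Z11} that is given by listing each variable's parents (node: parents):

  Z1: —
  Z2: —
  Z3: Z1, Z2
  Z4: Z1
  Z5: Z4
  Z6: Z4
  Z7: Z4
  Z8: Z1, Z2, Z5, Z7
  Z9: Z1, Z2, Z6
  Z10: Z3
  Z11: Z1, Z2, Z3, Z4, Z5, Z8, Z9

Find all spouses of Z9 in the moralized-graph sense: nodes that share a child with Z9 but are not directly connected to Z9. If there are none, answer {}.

Children of Z9: Z11.
  Z11's other parents are Z1, Z2, Z3, Z4, Z5, Z8.
Excluding nodes already adjacent to Z9 (Z1, Z2, Z6, Z11), the co-parent-only contribution is {Z3, Z4, Z5, Z8}.

{Z3, Z4, Z5, Z8}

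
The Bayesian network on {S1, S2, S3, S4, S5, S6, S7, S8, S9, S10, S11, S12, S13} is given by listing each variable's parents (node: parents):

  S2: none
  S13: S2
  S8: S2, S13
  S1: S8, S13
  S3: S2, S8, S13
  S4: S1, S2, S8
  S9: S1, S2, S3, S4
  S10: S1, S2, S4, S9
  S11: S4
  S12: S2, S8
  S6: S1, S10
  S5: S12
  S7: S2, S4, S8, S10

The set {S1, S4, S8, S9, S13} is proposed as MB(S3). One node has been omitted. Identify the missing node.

A node's Markov blanket = Pa ∪ Ch ∪ (parents of Ch other than the node itself).
S3's children: S9.
Parents of S3: S2, S8, S13.
Other parents of S3's children:
  S9's other parents are S1, S2, S4.
MB(S3) = {S1, S2, S4, S8, S9, S13}.
Comparing with the claimed set, S2 is missing.

S2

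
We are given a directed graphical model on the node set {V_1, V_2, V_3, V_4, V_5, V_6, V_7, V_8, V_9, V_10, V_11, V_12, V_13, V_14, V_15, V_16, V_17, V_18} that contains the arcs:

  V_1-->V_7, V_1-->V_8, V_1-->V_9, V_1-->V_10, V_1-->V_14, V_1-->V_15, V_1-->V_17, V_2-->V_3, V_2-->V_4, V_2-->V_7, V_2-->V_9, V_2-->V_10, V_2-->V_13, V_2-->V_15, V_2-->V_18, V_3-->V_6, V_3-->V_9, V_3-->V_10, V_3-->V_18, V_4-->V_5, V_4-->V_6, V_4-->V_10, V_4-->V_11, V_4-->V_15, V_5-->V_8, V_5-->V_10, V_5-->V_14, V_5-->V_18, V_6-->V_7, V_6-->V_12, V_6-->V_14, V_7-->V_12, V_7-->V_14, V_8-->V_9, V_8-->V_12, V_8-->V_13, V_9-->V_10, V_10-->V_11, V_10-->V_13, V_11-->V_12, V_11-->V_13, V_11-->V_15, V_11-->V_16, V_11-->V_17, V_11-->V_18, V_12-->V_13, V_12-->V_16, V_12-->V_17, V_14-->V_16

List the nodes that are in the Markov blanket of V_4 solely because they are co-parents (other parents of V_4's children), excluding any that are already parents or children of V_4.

{V_1, V_3, V_9}

Children of V_4: V_5, V_6, V_10, V_11, V_15.
  V_5 has no other parent.
  V_6 also has parent V_3.
  parents(V_10) \ {V_4} = {V_1, V_2, V_3, V_5, V_9}.
  V_11's other parent is V_10.
  parents(V_15) \ {V_4} = {V_1, V_2, V_11}.
Excluding nodes already adjacent to V_4 (V_2, V_5, V_6, V_10, V_11, V_15), the co-parent-only contribution is {V_1, V_3, V_9}.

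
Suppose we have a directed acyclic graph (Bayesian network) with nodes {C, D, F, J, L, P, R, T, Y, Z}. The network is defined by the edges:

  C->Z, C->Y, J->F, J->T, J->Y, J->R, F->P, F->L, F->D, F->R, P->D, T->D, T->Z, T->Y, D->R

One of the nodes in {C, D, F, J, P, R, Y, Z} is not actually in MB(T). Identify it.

R

Recall MB(v) = parents ∪ children ∪ spouses, where spouses are the other parents of v's children.
Pa(T) = {J}.
Ch(T) = {D, Y, Z}.
For each child, the remaining parents (spouses of T):
  parents(D) \ {T} = {F, P}.
  Z's other parent is C.
  Y's other parents are C, J.
MB(T) = {C, D, F, J, P, Y, Z}.
R is neither a parent, child, nor co-parent of T, so it does not belong.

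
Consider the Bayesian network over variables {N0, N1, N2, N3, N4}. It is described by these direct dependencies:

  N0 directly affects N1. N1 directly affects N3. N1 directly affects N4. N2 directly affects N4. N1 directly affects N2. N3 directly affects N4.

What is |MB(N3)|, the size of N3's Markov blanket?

N3's children: N4.
N3 has parent N1.
Co-parents of N3 (other parents of its children):
  N4's other parents are N1, N2.
MB(N3) = {N1, N2, N4}, which has 3 nodes.

3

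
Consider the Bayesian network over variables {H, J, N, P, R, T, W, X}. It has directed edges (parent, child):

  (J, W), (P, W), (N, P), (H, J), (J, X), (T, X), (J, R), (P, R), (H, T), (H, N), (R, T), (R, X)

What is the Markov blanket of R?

{H, J, P, T, X}

Ch(R) = {T, X}.
Pa(R) = {J, P}.
Parents of each child, excluding R:
  T also has parent H.
  X also has parents J, T.
So the Markov blanket of R is {H, J, P, T, X}.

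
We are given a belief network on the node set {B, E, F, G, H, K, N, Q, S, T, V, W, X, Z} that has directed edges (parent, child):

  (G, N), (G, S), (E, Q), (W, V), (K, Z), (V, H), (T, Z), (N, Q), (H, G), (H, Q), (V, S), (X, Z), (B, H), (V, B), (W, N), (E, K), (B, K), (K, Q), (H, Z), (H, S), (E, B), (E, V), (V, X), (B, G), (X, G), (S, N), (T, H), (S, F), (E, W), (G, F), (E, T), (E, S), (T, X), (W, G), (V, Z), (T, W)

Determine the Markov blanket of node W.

A node's Markov blanket = Pa ∪ Ch ∪ (parents of Ch other than the node itself).
W's parents: E, T.
W's children: G, N, V.
Co-parents of W (other parents of its children):
  V's other parent is E.
  G also has parents B, H, X.
  parents(N) \ {W} = {G, S}.
Union: {E, T} ∪ {G, N, V} ∪ {B, E, G, H, S, X} = {B, E, G, H, N, S, T, V, X}.

{B, E, G, H, N, S, T, V, X}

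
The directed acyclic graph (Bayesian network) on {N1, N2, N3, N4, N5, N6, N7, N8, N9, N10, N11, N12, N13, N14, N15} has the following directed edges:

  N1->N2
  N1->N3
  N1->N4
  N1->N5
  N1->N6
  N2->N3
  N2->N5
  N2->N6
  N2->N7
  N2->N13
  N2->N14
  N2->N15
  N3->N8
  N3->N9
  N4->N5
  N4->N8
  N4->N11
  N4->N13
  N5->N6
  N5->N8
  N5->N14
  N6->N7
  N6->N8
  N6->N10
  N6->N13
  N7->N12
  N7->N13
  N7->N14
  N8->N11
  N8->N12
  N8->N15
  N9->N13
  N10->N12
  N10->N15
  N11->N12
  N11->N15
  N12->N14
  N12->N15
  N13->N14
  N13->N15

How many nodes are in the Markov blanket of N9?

6

Recall MB(v) = parents ∪ children ∪ spouses, where spouses are the other parents of v's children.
N9's children: N13.
N9's parents: N3.
Other parents of N9's children:
  parents(N13) \ {N9} = {N2, N4, N6, N7}.
MB(N9) = {N2, N3, N4, N6, N7, N13}, which has 6 nodes.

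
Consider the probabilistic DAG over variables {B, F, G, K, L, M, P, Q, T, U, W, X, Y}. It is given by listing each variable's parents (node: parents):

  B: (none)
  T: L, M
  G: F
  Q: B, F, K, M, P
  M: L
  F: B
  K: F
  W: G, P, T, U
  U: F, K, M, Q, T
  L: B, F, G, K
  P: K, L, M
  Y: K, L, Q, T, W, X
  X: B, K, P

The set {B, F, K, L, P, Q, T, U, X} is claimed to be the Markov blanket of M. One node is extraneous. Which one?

X

By definition, MB(M) is built from M's parents, M's children, and the co-parents of M.
M has parent L.
Children of M: P, Q, T, U.
Other parents of M's children:
  P also has parents K, L.
  Q also has parents B, F, K, P.
  parents(T) \ {M} = {L}.
  U also has parents F, K, Q, T.
MB(M) = {B, F, K, L, P, Q, T, U}.
X is neither a parent, child, nor co-parent of M, so it does not belong.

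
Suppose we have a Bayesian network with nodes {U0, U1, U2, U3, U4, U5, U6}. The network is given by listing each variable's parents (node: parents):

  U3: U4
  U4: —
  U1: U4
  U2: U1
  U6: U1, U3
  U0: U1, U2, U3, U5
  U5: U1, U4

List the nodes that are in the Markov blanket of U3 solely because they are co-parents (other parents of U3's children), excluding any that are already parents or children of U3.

{U1, U2, U5}

Children of U3: U0, U6.
  U0 also has parents U1, U2, U5.
  U6 also has parent U1.
Excluding nodes already adjacent to U3 (U0, U4, U6), the co-parent-only contribution is {U1, U2, U5}.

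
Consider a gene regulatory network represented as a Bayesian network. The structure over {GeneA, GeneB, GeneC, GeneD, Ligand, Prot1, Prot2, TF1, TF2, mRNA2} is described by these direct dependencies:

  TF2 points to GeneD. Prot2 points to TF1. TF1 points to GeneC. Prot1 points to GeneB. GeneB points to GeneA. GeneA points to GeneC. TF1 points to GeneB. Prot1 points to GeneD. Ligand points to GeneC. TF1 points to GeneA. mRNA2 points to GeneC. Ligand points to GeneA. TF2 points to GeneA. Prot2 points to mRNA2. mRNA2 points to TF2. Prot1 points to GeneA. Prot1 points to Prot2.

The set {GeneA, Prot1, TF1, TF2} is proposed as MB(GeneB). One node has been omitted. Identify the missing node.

Pa(GeneB) = {Prot1, TF1}.
GeneB has child GeneA.
For each child, the remaining parents (spouses of GeneB):
  parents(GeneA) \ {GeneB} = {Ligand, Prot1, TF1, TF2}.
MB(GeneB) = {GeneA, Ligand, Prot1, TF1, TF2}.
Comparing with the claimed set, Ligand is missing.

Ligand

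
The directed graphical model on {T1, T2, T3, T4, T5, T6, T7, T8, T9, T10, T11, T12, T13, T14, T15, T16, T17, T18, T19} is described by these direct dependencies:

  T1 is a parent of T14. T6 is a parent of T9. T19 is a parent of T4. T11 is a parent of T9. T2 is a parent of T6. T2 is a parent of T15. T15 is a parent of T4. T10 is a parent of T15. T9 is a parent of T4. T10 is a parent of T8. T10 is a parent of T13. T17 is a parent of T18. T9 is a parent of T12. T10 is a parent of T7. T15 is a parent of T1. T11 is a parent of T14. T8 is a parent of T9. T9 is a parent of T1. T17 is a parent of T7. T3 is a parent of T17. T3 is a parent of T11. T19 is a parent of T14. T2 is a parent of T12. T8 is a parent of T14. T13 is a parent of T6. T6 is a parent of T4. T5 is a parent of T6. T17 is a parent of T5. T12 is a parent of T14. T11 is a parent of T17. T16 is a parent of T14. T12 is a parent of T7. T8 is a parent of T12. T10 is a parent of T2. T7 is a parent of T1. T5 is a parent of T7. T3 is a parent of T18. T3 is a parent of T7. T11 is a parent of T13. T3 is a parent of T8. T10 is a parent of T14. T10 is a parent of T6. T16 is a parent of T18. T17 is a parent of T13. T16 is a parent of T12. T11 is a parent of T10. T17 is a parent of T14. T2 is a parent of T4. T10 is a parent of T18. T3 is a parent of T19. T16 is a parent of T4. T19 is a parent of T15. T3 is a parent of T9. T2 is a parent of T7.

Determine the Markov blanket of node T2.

{T3, T4, T5, T6, T7, T8, T9, T10, T12, T13, T15, T16, T17, T19}

Pa(T2) = {T10}.
Children of T2: T4, T6, T7, T12, T15.
Parents of each child, excluding T2:
  T15 also has parents T10, T19.
  T6's other parents are T5, T10, T13.
  T12 also has parents T8, T9, T16.
  parents(T7) \ {T2} = {T3, T5, T10, T12, T17}.
  T4 also has parents T6, T9, T15, T16, T19.
So the Markov blanket of T2 is {T3, T4, T5, T6, T7, T8, T9, T10, T12, T13, T15, T16, T17, T19}.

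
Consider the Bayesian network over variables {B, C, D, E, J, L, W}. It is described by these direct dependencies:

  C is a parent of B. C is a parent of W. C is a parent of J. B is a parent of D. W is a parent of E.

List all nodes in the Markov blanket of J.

{C}

J's children: none.
Parents of J: C.
J has no children, so there are no co-parents.
Taking the union gives {C}.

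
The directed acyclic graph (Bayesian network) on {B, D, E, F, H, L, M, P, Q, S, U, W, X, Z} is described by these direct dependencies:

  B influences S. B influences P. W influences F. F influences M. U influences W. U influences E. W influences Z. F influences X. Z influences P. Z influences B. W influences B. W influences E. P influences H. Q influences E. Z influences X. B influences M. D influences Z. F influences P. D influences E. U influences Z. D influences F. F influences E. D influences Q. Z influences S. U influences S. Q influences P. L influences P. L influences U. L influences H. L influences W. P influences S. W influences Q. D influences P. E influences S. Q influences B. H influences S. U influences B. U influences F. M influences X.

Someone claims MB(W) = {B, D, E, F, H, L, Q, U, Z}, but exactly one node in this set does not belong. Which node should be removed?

H

W has parents L, U.
W's children: B, E, F, Q, Z.
Parents of each child, excluding W:
  Z: D, U
  Q: D
  F: D, U
  B: Q, U, Z
  E: D, F, Q, U
MB(W) = {B, D, E, F, L, Q, U, Z}.
H is neither a parent, child, nor co-parent of W, so it does not belong.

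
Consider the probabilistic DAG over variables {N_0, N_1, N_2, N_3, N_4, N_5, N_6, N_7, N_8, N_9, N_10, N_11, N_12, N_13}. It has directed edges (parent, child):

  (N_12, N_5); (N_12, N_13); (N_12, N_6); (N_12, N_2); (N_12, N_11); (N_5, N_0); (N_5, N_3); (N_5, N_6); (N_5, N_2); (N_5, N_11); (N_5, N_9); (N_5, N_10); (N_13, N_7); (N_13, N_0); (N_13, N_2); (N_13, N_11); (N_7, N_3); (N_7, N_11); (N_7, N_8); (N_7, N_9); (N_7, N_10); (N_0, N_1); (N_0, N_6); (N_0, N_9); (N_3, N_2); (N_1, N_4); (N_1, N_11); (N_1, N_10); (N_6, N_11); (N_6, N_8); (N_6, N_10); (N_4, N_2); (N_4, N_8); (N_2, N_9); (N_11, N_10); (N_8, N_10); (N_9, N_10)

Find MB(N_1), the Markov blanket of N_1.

{N_0, N_4, N_5, N_6, N_7, N_8, N_9, N_10, N_11, N_12, N_13}

By definition, MB(N_1) is built from N_1's parents, N_1's children, and the co-parents of N_1.
N_1's parents: N_0.
N_1 has children N_4, N_10, N_11.
For each child, the remaining parents (spouses of N_1):
  N_4 has no other parent.
  N_11's other parents are N_5, N_6, N_7, N_12, N_13.
  N_10's other parents are N_5, N_6, N_7, N_8, N_9, N_11.
Taking the union gives {N_0, N_4, N_5, N_6, N_7, N_8, N_9, N_10, N_11, N_12, N_13}.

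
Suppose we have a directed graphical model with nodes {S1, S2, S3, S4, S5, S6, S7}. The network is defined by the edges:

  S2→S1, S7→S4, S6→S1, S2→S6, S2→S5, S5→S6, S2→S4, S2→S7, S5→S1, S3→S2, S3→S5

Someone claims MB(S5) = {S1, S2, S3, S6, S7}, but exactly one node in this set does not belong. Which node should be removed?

By definition, MB(S5) is built from S5's parents, S5's children, and the co-parents of S5.
Pa(S5) = {S2, S3}.
Ch(S5) = {S1, S6}.
For each child, the remaining parents (spouses of S5):
  parents(S6) \ {S5} = {S2}.
  S1 also has parents S2, S6.
MB(S5) = {S1, S2, S3, S6}.
S7 is neither a parent, child, nor co-parent of S5, so it does not belong.

S7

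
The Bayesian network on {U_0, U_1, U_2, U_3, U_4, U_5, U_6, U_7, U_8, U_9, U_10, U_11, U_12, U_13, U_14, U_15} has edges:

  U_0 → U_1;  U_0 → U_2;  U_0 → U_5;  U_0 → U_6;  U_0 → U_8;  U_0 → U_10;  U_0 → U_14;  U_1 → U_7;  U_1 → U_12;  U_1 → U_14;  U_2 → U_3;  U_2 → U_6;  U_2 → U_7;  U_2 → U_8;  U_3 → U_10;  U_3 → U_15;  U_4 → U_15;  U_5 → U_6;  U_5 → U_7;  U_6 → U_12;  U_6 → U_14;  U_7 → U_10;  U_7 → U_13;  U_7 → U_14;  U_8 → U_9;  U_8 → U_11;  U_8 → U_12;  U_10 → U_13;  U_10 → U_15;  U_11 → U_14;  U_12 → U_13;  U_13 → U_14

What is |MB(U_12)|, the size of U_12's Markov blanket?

6

Parents of U_12: U_1, U_6, U_8.
Ch(U_12) = {U_13}.
Parents of each child, excluding U_12:
  parents(U_13) \ {U_12} = {U_7, U_10}.
MB(U_12) = {U_1, U_6, U_7, U_8, U_10, U_13}, which has 6 nodes.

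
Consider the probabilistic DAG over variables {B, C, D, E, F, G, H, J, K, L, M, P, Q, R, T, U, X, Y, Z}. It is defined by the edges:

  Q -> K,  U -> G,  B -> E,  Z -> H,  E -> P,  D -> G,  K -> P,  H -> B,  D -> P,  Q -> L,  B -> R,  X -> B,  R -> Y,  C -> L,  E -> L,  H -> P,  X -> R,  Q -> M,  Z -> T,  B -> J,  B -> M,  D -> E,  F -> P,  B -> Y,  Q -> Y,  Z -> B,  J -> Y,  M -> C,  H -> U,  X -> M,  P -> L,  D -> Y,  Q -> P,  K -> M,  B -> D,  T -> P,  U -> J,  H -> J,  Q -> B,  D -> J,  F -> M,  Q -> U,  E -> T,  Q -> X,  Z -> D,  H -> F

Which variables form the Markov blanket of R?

Ch(R) = {Y}.
R has parents B, X.
Co-parents of R (other parents of its children):
  parents(Y) \ {R} = {B, D, J, Q}.
So the Markov blanket of R is {B, D, J, Q, X, Y}.

{B, D, J, Q, X, Y}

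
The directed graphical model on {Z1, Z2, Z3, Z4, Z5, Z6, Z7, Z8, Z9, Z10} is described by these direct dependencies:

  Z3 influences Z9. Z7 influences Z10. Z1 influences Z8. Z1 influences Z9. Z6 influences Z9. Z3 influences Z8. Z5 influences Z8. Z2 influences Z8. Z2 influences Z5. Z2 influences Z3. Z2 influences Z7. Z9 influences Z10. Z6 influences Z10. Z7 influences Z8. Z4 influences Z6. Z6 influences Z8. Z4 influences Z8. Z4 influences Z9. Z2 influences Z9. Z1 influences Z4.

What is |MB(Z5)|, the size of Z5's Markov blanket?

7

Z5 has parent Z2.
Z5's children: Z8.
Other parents of Z5's children:
  Z8's other parents are Z1, Z2, Z3, Z4, Z6, Z7.
MB(Z5) = {Z1, Z2, Z3, Z4, Z6, Z7, Z8}, which has 7 nodes.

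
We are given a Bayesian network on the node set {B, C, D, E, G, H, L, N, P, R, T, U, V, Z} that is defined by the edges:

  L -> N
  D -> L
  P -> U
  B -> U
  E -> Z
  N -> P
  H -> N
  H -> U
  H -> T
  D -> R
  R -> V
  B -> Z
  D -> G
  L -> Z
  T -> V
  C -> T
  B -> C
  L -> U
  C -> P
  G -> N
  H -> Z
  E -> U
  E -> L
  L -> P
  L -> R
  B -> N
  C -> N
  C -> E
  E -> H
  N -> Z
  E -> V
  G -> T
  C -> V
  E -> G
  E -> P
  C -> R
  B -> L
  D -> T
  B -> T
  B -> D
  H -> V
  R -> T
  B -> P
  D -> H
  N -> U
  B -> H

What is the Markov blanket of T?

A node's Markov blanket = Pa ∪ Ch ∪ (parents of Ch other than the node itself).
Ch(T) = {V}.
T's parents: B, C, D, G, H, R.
Co-parents of T (other parents of its children):
  V's other parents are C, E, H, R.
MB(T) = {B, C, D, E, G, H, R, V}.

{B, C, D, E, G, H, R, V}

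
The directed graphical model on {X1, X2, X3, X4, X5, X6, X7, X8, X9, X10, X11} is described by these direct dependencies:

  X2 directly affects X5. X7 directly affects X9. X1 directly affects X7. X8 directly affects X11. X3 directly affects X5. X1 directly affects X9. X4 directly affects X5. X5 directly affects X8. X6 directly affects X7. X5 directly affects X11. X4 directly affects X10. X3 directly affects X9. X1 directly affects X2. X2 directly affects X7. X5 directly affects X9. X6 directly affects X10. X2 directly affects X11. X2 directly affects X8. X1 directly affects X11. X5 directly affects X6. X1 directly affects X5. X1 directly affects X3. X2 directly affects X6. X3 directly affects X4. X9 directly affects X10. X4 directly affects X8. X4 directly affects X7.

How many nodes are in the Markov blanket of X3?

A node's Markov blanket = Pa ∪ Ch ∪ (parents of Ch other than the node itself).
Parents of X3: X1.
Children of X3: X4, X5, X9.
Parents of each child, excluding X3:
  X4: —
  X5: X1, X2, X4
  X9: X1, X5, X7
MB(X3) = {X1, X2, X4, X5, X7, X9}, which has 6 nodes.

6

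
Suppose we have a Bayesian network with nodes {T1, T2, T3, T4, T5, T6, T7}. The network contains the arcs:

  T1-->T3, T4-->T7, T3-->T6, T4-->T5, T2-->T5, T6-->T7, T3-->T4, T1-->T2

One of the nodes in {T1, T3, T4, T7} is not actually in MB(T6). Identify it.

By definition, MB(T6) is built from T6's parents, T6's children, and the co-parents of T6.
T6 has parent T3.
T6's children: T7.
For each child, the remaining parents (spouses of T6):
  T7: T4
MB(T6) = {T3, T4, T7}.
T1 is neither a parent, child, nor co-parent of T6, so it does not belong.

T1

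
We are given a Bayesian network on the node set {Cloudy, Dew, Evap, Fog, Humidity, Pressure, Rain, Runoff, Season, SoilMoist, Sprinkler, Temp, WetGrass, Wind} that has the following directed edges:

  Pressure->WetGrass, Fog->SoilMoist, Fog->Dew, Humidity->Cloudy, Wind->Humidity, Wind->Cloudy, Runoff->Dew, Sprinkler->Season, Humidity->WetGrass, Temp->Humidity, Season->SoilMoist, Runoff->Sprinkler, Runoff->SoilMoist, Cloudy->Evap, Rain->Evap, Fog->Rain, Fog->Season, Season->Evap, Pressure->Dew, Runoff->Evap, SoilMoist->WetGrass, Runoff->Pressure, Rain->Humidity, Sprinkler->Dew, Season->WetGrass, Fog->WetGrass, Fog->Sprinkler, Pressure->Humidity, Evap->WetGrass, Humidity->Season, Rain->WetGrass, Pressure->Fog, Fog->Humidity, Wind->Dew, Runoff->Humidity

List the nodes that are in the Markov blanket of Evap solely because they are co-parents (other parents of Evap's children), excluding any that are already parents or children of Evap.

{Fog, Humidity, Pressure, SoilMoist}

Children of Evap: WetGrass.
  WetGrass: Fog, Humidity, Pressure, Rain, Season, SoilMoist
Excluding nodes already adjacent to Evap (Cloudy, Rain, Runoff, Season, WetGrass), the co-parent-only contribution is {Fog, Humidity, Pressure, SoilMoist}.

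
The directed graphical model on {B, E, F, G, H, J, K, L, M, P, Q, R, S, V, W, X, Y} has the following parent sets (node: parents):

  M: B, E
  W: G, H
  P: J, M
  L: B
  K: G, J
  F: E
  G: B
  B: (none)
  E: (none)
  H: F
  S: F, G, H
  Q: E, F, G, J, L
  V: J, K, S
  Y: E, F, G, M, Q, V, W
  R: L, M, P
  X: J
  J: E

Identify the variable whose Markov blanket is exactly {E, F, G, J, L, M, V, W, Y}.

Q

The target node must have every member of {E, F, G, J, L, M, V, W, Y} as a parent, child, or co-parent, and no others.
Parents of Q: E, F, G, J, L; children: Y; co-parents: E, F, G, M, V, W.
These exactly cover the given set, so the node is Q.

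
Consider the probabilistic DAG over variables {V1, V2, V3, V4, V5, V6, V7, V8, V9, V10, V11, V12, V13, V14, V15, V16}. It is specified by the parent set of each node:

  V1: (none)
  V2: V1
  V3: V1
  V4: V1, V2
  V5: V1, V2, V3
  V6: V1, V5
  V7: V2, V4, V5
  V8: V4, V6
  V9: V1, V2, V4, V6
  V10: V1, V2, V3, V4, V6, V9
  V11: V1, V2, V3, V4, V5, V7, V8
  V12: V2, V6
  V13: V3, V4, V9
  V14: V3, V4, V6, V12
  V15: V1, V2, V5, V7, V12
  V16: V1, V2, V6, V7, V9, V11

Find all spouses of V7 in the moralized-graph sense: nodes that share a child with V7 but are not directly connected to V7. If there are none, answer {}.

Children of V7: V11, V15, V16.
  parents(V11) \ {V7} = {V1, V2, V3, V4, V5, V8}.
  V15 also has parents V1, V2, V5, V12.
  parents(V16) \ {V7} = {V1, V2, V6, V9, V11}.
Excluding nodes already adjacent to V7 (V2, V4, V5, V11, V15, V16), the co-parent-only contribution is {V1, V3, V6, V8, V9, V12}.

{V1, V3, V6, V8, V9, V12}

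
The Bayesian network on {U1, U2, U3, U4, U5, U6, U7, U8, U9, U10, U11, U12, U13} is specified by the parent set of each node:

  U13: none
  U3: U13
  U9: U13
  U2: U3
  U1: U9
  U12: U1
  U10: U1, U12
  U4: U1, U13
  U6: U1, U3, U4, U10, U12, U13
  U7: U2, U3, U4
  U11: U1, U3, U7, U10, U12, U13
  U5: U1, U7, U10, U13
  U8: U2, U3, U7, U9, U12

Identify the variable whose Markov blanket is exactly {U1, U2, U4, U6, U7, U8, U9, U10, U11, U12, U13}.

U3

The target node must have every member of {U1, U2, U4, U6, U7, U8, U9, U10, U11, U12, U13} as a parent, child, or co-parent, and no others.
Parents of U3: U13; children: U2, U6, U7, U8, U11; co-parents: U1, U2, U4, U7, U9, U10, U12, U13.
These exactly cover the given set, so the node is U3.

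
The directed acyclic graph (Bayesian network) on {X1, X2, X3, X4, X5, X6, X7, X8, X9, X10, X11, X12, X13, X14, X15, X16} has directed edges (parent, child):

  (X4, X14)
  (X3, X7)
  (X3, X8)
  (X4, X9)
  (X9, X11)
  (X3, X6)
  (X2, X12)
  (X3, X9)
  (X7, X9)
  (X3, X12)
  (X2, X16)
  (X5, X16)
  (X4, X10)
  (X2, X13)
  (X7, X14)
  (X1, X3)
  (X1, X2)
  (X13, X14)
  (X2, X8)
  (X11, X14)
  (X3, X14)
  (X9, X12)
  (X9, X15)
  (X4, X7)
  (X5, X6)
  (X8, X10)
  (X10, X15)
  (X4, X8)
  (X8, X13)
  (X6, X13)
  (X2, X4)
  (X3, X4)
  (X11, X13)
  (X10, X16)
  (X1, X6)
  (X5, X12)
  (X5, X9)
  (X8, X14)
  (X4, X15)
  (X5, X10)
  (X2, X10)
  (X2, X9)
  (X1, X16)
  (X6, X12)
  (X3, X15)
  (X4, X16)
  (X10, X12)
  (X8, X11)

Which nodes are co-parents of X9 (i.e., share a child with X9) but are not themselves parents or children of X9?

{X6, X8, X10}

Children of X9: X11, X12, X15.
  X11: X8
  X12: X2, X3, X5, X6, X10
  X15: X3, X4, X10
Excluding nodes already adjacent to X9 (X2, X3, X4, X5, X7, X11, X12, X15), the co-parent-only contribution is {X6, X8, X10}.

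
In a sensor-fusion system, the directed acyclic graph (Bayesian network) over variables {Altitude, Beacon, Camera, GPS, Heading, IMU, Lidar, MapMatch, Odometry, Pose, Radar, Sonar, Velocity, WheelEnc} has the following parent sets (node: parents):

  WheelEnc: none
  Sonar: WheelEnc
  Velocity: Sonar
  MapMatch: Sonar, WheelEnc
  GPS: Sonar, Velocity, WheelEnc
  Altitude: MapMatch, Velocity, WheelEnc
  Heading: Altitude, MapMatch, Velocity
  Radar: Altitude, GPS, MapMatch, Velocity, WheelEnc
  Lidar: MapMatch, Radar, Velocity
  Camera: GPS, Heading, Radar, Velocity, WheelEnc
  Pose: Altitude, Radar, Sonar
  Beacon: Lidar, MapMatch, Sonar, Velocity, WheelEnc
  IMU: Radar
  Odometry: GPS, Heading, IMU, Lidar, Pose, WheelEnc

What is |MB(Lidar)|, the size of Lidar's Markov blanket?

11

Pa(Lidar) = {MapMatch, Radar, Velocity}.
Lidar has children Beacon, Odometry.
Parents of each child, excluding Lidar:
  Beacon: MapMatch, Sonar, Velocity, WheelEnc
  Odometry: GPS, Heading, IMU, Pose, WheelEnc
MB(Lidar) = {Beacon, GPS, Heading, IMU, MapMatch, Odometry, Pose, Radar, Sonar, Velocity, WheelEnc}, which has 11 nodes.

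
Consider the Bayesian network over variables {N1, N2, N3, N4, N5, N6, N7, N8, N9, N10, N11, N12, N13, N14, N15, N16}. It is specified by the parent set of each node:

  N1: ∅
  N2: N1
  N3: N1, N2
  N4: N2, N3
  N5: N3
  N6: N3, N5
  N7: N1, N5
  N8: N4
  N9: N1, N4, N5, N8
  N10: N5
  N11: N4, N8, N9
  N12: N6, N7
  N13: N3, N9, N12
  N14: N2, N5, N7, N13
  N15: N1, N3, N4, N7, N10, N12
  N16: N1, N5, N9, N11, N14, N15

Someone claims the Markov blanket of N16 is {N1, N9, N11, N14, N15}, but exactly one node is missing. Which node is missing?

N16's children: none.
N16 has parents N1, N5, N9, N11, N14, N15.
N16 has no children, so there are no co-parents.
MB(N16) = {N1, N5, N9, N11, N14, N15}.
Comparing with the claimed set, N5 is missing.

N5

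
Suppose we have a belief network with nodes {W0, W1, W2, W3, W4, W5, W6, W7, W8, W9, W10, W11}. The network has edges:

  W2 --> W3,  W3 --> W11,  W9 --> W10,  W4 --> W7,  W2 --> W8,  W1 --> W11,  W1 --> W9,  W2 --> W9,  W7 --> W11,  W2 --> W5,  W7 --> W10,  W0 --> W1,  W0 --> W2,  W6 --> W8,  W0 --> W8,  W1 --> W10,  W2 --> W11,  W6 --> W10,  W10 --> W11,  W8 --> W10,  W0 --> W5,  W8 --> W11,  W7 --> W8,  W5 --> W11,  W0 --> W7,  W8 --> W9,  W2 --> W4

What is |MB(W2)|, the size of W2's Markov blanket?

Pa(W2) = {W0}.
Children of W2: W3, W4, W5, W8, W9, W11.
For each child, the remaining parents (spouses of W2):
  W3 has no other parent.
  W4 has no other parent.
  parents(W5) \ {W2} = {W0}.
  W8's other parents are W0, W6, W7.
  parents(W9) \ {W2} = {W1, W8}.
  parents(W11) \ {W2} = {W1, W3, W5, W7, W8, W10}.
MB(W2) = {W0, W1, W3, W4, W5, W6, W7, W8, W9, W10, W11}, which has 11 nodes.

11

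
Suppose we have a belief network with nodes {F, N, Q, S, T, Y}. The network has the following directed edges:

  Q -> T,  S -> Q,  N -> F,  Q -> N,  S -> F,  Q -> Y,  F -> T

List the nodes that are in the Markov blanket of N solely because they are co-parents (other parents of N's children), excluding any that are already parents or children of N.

{S}

Children of N: F.
  F's other parent is S.
Excluding nodes already adjacent to N (F, Q), the co-parent-only contribution is {S}.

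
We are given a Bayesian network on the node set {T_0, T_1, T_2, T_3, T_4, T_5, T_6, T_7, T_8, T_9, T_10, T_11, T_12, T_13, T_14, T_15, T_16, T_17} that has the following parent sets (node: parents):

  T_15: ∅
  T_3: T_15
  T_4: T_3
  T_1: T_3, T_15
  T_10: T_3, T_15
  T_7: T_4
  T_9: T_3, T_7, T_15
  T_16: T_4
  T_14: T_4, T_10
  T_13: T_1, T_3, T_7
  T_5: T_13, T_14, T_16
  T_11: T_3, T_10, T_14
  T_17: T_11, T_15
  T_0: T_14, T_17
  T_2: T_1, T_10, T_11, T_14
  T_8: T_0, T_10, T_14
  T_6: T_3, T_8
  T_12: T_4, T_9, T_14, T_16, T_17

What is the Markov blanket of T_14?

{T_0, T_1, T_2, T_3, T_4, T_5, T_8, T_9, T_10, T_11, T_12, T_13, T_16, T_17}

A node's Markov blanket = Pa ∪ Ch ∪ (parents of Ch other than the node itself).
T_14's children: T_0, T_2, T_5, T_8, T_11, T_12.
T_14 has parents T_4, T_10.
Other parents of T_14's children:
  T_5: T_13, T_16
  T_11: T_3, T_10
  T_0: T_17
  T_2: T_1, T_10, T_11
  T_8: T_0, T_10
  T_12: T_4, T_9, T_16, T_17
Taking the union gives {T_0, T_1, T_2, T_3, T_4, T_5, T_8, T_9, T_10, T_11, T_12, T_13, T_16, T_17}.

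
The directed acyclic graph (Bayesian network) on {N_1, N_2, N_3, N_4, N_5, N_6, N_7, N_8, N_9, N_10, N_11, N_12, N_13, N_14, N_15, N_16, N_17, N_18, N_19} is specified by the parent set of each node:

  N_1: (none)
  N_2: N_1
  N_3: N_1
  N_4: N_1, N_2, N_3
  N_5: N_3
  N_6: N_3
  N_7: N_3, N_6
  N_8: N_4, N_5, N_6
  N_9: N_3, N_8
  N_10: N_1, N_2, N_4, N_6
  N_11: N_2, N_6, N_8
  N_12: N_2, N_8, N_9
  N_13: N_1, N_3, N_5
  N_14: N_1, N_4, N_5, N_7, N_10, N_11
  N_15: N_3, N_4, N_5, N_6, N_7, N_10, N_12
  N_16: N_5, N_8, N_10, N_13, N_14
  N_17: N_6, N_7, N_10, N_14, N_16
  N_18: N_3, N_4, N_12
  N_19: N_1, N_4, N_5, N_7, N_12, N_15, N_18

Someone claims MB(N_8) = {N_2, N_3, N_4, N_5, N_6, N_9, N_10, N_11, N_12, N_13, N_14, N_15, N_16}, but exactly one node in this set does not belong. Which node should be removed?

N_15

Pa(N_8) = {N_4, N_5, N_6}.
Ch(N_8) = {N_9, N_11, N_12, N_16}.
Parents of each child, excluding N_8:
  N_9 also has parent N_3.
  parents(N_11) \ {N_8} = {N_2, N_6}.
  N_12 also has parents N_2, N_9.
  N_16 also has parents N_5, N_10, N_13, N_14.
MB(N_8) = {N_2, N_3, N_4, N_5, N_6, N_9, N_10, N_11, N_12, N_13, N_14, N_16}.
N_15 is neither a parent, child, nor co-parent of N_8, so it does not belong.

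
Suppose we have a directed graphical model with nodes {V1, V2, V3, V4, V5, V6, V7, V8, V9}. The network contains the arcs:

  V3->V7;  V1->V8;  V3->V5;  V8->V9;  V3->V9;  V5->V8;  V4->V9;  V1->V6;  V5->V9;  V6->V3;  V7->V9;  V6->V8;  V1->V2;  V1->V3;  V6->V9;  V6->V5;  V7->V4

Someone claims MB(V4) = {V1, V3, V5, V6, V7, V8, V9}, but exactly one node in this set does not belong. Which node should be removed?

By definition, MB(V4) is built from V4's parents, V4's children, and the co-parents of V4.
Ch(V4) = {V9}.
V4 has parent V7.
Other parents of V4's children:
  V9 also has parents V3, V5, V6, V7, V8.
MB(V4) = {V3, V5, V6, V7, V8, V9}.
V1 is neither a parent, child, nor co-parent of V4, so it does not belong.

V1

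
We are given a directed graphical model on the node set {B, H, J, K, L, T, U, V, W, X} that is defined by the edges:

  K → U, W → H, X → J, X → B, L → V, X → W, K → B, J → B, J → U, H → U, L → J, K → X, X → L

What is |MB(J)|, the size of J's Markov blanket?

By definition, MB(J) is built from J's parents, J's children, and the co-parents of J.
Parents of J: L, X.
Children of J: B, U.
For each child, the remaining parents (spouses of J):
  B: K, X
  U: H, K
MB(J) = {B, H, K, L, U, X}, which has 6 nodes.

6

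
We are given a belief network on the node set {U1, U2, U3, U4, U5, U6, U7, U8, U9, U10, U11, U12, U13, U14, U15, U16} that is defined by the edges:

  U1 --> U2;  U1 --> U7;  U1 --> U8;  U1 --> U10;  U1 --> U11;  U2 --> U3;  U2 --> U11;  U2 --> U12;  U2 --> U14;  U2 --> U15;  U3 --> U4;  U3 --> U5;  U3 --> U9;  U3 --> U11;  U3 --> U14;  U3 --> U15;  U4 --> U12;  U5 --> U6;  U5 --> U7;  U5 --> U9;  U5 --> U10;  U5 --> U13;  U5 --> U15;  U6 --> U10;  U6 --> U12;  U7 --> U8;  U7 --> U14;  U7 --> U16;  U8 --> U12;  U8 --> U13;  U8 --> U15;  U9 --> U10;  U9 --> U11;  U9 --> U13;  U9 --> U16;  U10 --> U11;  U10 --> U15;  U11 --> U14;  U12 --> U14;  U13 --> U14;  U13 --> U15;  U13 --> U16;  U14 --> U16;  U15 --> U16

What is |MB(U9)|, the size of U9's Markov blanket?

By definition, MB(U9) is built from U9's parents, U9's children, and the co-parents of U9.
U9's parents: U3, U5.
U9's children: U10, U11, U13, U16.
For each child, the remaining parents (spouses of U9):
  U10's other parents are U1, U5, U6.
  parents(U11) \ {U9} = {U1, U2, U3, U10}.
  parents(U13) \ {U9} = {U5, U8}.
  U16's other parents are U7, U13, U14, U15.
MB(U9) = {U1, U2, U3, U5, U6, U7, U8, U10, U11, U13, U14, U15, U16}, which has 13 nodes.

13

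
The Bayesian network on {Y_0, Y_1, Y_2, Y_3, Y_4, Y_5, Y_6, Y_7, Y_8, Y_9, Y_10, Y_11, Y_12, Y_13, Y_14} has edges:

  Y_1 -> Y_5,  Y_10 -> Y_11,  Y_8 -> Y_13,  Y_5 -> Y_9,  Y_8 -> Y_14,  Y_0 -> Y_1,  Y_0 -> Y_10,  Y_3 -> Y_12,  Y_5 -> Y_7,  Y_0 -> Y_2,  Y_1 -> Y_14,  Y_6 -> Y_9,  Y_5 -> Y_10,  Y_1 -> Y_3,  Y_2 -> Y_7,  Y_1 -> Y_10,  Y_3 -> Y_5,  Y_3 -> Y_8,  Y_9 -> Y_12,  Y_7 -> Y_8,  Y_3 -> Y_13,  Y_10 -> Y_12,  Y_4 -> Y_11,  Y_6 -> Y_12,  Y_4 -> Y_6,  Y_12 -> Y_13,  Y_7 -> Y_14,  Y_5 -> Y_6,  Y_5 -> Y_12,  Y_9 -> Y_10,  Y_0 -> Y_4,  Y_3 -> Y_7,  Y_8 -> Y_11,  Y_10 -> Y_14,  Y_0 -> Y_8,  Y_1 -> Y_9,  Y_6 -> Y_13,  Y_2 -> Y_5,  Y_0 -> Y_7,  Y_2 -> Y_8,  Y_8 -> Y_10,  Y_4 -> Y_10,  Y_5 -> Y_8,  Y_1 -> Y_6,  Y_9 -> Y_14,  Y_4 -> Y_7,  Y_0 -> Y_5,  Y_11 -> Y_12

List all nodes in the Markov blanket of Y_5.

By definition, MB(Y_5) is built from Y_5's parents, Y_5's children, and the co-parents of Y_5.
Y_5's parents: Y_0, Y_1, Y_2, Y_3.
Children of Y_5: Y_6, Y_7, Y_8, Y_9, Y_10, Y_12.
Parents of each child, excluding Y_5:
  Y_6: Y_1, Y_4
  Y_7: Y_0, Y_2, Y_3, Y_4
  Y_8: Y_0, Y_2, Y_3, Y_7
  Y_9: Y_1, Y_6
  Y_10: Y_0, Y_1, Y_4, Y_8, Y_9
  Y_12: Y_3, Y_6, Y_9, Y_10, Y_11
So the Markov blanket of Y_5 is {Y_0, Y_1, Y_2, Y_3, Y_4, Y_6, Y_7, Y_8, Y_9, Y_10, Y_11, Y_12}.

{Y_0, Y_1, Y_2, Y_3, Y_4, Y_6, Y_7, Y_8, Y_9, Y_10, Y_11, Y_12}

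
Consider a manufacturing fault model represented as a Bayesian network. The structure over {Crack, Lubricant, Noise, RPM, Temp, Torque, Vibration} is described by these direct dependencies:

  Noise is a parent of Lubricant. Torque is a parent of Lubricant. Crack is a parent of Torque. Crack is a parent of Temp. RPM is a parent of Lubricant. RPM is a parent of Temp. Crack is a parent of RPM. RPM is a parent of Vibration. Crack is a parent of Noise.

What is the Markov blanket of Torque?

{Crack, Lubricant, Noise, RPM}

Torque has child Lubricant.
Pa(Torque) = {Crack}.
For each child, the remaining parents (spouses of Torque):
  Lubricant also has parents Noise, RPM.
MB(Torque) = {Crack, Lubricant, Noise, RPM}.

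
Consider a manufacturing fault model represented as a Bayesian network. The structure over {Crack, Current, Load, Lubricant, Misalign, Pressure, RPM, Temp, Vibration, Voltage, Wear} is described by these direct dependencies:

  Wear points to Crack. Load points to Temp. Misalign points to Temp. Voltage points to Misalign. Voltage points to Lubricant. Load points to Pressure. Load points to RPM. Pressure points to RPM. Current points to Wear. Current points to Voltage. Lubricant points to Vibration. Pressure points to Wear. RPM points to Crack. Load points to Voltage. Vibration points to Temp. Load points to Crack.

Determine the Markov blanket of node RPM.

By definition, MB(RPM) is built from RPM's parents, RPM's children, and the co-parents of RPM.
RPM's children: Crack.
Parents of RPM: Load, Pressure.
Other parents of RPM's children:
  Crack also has parents Load, Wear.
MB(RPM) = {Crack, Load, Pressure, Wear}.

{Crack, Load, Pressure, Wear}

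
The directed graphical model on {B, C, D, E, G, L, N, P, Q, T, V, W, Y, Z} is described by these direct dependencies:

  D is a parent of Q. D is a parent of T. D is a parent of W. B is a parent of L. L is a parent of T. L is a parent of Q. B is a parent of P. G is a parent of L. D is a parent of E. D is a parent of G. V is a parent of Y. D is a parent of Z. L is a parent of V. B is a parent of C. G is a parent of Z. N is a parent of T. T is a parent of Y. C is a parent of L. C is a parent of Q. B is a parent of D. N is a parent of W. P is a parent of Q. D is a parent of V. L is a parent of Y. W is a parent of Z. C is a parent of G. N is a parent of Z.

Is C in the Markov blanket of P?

Yes

C is a co-parent of P: both are parents of Q.
So C ∈ MB(P).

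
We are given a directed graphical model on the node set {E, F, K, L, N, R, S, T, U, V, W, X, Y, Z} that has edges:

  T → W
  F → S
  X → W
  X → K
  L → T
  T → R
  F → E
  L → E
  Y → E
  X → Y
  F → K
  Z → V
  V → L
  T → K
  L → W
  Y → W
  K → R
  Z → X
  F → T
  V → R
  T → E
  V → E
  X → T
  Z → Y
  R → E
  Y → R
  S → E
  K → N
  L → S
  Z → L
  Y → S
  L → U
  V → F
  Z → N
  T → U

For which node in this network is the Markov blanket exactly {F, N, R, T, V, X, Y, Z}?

K

The target node must have every member of {F, N, R, T, V, X, Y, Z} as a parent, child, or co-parent, and no others.
Parents of K: F, T, X; children: N, R; co-parents: T, V, Y, Z.
These exactly cover the given set, so the node is K.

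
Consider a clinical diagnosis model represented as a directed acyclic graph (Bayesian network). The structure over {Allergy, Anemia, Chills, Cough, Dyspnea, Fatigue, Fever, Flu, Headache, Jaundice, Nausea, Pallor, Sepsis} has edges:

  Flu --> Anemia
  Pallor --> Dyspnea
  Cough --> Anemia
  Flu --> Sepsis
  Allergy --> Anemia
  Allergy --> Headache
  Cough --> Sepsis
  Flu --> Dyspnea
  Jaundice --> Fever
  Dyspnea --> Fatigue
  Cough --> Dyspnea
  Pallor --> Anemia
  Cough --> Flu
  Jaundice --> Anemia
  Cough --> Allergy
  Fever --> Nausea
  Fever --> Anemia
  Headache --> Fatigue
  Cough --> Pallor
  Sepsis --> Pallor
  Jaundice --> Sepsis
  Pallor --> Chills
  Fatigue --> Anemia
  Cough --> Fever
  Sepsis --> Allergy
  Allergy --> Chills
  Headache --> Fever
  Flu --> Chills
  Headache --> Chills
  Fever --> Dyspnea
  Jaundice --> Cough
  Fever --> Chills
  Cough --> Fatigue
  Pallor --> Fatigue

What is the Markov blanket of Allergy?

{Anemia, Chills, Cough, Fatigue, Fever, Flu, Headache, Jaundice, Pallor, Sepsis}

Parents of Allergy: Cough, Sepsis.
Children of Allergy: Anemia, Chills, Headache.
Co-parents of Allergy (other parents of its children):
  Headache: —
  Chills: Fever, Flu, Headache, Pallor
  Anemia: Cough, Fatigue, Fever, Flu, Jaundice, Pallor
MB(Allergy) = {Anemia, Chills, Cough, Fatigue, Fever, Flu, Headache, Jaundice, Pallor, Sepsis}.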